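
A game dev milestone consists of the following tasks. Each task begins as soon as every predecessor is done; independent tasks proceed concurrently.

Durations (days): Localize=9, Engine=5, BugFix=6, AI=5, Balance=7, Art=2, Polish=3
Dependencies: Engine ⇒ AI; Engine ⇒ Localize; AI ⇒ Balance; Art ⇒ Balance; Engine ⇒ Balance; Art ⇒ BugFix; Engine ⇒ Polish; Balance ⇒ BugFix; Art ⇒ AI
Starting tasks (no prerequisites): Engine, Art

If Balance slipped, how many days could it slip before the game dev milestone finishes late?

0

Engine→AI→Balance→BugFix = 5+5+7+6 = 23 sets the makespan at 23 days.
Longest path through Balance: 23 days (earliest finish 17, latest finish 17).
Slack of Balance = 10 − 10 = 0 days.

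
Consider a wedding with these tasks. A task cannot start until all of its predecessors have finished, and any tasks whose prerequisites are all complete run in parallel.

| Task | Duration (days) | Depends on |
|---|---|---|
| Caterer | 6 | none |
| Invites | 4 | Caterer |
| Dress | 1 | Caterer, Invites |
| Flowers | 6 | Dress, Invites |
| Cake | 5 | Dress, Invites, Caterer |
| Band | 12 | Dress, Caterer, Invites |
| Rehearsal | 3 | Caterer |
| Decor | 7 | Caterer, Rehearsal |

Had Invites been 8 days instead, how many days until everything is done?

The binding path is Caterer→Invites→Dress→Band = 6+4+1+12 = 23; finish at 23 days.
Invites lies on that path, so at 8 days the path becomes 27 days.
No other chain overtakes it, so the finish is 27 days.

27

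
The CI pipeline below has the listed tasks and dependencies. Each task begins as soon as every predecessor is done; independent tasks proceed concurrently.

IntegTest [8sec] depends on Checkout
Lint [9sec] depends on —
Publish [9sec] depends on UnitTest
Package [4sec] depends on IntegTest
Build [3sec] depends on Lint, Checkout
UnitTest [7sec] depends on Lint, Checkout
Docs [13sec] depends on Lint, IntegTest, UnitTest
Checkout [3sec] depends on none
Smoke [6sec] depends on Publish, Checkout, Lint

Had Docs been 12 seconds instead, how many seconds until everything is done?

The binding path is Lint→UnitTest→Publish→Smoke = 9+7+9+6 = 31; finish at 31 seconds.
Docs has 2 seconds of float (longest path through it is 29).
The critical path is still Lint→UnitTest→Publish→Smoke; finish is now 31 seconds.

31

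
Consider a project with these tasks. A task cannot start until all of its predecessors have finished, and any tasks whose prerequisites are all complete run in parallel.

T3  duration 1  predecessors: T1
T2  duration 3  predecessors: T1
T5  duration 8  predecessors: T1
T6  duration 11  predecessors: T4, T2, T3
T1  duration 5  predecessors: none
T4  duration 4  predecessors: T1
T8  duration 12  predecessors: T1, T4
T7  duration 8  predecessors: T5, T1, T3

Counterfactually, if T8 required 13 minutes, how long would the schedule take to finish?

22

As given, the longest chain is T1→T4→T8 = 5+4+12 = 21, so the finish is 21 minutes.
T8 is on the critical path; changing it to 13 makes that path 22 minutes.
That remains the longest chain; total 22 minutes.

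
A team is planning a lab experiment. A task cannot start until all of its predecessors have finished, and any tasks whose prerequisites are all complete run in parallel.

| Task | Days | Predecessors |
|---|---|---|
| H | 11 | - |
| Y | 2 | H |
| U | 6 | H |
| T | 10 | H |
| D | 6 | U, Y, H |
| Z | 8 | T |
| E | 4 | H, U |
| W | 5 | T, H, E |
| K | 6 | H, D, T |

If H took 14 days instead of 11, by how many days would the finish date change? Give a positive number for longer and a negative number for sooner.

3

The binding path is H→U→D→K = 11+6+6+6 = 29; finish at 29 days.
H is on the critical path; changing it to 14 makes that path 32 days.
No other chain overtakes it, so the finish is 32 days.
Change in finish: 32 − 29 = +3 days.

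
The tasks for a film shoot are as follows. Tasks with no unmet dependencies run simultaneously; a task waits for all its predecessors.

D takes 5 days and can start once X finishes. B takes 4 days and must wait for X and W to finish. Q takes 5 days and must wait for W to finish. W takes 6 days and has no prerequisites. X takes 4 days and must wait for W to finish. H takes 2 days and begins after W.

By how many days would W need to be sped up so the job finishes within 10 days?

Current finish: 15 days; target: 10.
W is on every critical path, so each day cut from W cuts the finish by one (this holds down to a finish of 10).
Need 15 − 10 = 5 days off W → W becomes 1 day, finish becomes 10.

5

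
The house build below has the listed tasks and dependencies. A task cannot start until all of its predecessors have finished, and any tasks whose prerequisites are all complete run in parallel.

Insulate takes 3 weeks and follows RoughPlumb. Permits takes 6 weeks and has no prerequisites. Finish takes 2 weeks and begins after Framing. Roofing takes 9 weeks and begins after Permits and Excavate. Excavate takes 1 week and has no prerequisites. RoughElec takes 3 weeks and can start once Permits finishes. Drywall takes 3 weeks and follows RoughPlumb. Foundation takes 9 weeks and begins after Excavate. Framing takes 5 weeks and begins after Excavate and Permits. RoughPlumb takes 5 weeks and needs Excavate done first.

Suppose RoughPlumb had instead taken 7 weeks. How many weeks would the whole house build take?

15

As given, the longest chain is Permits→Roofing = 6+9 = 15, so the finish is 15 weeks.
RoughPlumb is off the critical path — its longest chain is 9 weeks, giving 6 of slack.
The critical path is still Permits→Roofing; finish is now 15 weeks.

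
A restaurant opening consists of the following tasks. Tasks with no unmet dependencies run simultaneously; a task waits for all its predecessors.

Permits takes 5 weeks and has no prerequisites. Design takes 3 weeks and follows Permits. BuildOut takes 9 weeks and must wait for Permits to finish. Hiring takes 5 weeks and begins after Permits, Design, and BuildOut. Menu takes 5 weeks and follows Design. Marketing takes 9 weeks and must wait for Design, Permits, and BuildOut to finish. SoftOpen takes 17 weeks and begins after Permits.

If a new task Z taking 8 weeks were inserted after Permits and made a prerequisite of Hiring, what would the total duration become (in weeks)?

23

Originally the schedule takes 23 weeks.
With Z inserted, Hiring now waits for max(Permits, Design, BuildOut, Z).
New critical path: Permits→BuildOut→Marketing = 5+9+9 = 23 ⇒ 23 weeks.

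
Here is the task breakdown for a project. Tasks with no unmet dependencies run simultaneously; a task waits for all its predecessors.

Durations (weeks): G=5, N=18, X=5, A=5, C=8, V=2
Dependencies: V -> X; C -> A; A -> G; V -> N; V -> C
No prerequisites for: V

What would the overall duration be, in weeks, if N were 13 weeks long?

Actual critical path: V→N = 2+18 = 20 ⇒ 20 weeks.
N is on the critical path; changing it to 13 makes that path 15 weeks.
New critical path: V→C→A→G = 2+8+5+5 = 20 ⇒ 20 weeks.

20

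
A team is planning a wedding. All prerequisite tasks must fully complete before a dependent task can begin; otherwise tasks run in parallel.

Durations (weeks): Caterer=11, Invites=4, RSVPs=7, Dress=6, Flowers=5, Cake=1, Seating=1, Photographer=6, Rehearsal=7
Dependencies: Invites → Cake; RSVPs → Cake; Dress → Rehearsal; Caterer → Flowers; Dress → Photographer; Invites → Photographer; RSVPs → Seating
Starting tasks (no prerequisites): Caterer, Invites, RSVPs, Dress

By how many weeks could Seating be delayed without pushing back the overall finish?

The longest chain is Caterer→Flowers = 11+5 = 16; overall finish 16 weeks.
The longest chain containing Seating totals 8 weeks.
So Seating can slip 16 − 8 = 8 weeks.

8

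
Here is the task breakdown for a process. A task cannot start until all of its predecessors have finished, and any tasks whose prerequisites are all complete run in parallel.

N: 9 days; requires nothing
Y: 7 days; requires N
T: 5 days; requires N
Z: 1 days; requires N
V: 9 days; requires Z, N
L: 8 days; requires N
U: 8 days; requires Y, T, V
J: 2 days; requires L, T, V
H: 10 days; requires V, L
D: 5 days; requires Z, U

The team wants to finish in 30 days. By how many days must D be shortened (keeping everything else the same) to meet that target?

2

Current finish: 32 days; target: 30.
D is on every critical path, so each day cut from D cuts the finish by one (this holds down to a finish of 29).
Need 32 − 30 = 2 days off D → D becomes 3 days, finish becomes 30.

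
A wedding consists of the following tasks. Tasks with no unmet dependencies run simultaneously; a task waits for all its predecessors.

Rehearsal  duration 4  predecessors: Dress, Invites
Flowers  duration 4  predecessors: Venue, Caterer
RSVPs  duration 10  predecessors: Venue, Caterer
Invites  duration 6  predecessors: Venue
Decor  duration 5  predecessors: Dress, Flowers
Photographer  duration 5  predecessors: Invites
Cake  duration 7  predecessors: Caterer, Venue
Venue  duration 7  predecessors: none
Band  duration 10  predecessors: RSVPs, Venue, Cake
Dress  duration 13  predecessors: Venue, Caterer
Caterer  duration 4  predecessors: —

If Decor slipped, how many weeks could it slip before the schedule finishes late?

The longest chain is Venue→RSVPs→Band = 7+10+10 = 27; overall finish 27 weeks.
The longest chain containing Decor totals 25 weeks.
So Decor can slip 27 − 25 = 2 weeks.

2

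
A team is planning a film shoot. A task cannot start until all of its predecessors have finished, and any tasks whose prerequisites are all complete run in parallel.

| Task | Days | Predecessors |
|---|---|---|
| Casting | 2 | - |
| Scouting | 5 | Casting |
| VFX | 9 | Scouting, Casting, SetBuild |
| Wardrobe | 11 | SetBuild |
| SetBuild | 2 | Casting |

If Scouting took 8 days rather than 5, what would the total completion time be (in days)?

Actual critical path: Casting→Scouting→VFX = 2+5+9 = 16 ⇒ 16 days.
Scouting lies on that path, so at 8 days the path becomes 19 days.
No other chain overtakes it, so the finish is 19 days.

19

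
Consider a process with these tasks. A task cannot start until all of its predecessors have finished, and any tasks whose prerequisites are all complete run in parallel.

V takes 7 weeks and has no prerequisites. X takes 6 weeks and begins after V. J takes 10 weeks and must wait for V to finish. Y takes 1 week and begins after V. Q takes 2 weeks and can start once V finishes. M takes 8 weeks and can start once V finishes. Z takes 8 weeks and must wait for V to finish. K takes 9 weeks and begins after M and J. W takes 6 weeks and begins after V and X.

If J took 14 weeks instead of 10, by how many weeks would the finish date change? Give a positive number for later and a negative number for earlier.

4

Critical path before the change: V→J→K = 7+10+9 = 26 giving 26 weeks.
J lies on that path, so at 14 weeks the path becomes 30 weeks.
No other chain overtakes it, so the finish is 30 weeks.
Change in finish: 30 − 26 = +4 weeks.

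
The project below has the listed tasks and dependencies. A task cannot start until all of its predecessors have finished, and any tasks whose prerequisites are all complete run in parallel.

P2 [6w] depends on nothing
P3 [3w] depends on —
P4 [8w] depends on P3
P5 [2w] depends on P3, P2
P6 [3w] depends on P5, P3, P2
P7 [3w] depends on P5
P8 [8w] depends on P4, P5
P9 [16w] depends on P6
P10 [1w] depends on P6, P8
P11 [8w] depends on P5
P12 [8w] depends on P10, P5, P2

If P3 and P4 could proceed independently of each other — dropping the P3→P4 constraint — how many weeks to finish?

With the dependency in place, P3→P4→P8→P10→P12 = 3+8+8+1+8 = 28 sets the finish at 28 weeks.
Without P3→P4, P4's earliest start moves from 3 to 0.
The longest chain is now P2→P5→P6→P9 = 6+2+3+16 = 27, so the project takes 27 weeks.

27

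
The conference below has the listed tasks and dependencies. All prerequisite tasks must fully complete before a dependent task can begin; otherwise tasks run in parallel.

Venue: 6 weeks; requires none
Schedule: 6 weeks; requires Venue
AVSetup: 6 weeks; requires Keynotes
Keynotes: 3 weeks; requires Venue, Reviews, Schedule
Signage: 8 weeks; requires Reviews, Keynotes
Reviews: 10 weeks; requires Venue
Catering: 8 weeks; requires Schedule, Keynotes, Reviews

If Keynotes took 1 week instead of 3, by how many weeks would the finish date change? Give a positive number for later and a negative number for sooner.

-2

The binding path is Venue→Reviews→Keynotes→Catering = 6+10+3+8 = 27; finish at 27 weeks.
Keynotes is on the critical path; changing it to 1 makes that path 25 weeks.
No other chain overtakes it, so the finish is 25 weeks.
Change in finish: 25 − 27 = -2 weeks.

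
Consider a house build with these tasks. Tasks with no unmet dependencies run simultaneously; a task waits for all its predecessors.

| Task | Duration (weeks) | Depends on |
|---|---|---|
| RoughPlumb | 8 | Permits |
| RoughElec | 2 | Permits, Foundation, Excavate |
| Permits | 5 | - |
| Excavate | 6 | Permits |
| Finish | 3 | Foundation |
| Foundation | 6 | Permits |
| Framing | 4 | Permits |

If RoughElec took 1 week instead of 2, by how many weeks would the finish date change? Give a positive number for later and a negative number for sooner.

0

The binding path is Permits→Foundation→Finish = 5+6+3 = 14; finish at 14 weeks.
The longest path through RoughElec is only 13 weeks, so RoughElec has float 1.
No other chain overtakes it, so the finish is 14 weeks.
Change in finish: 14 − 14 = +0 weeks.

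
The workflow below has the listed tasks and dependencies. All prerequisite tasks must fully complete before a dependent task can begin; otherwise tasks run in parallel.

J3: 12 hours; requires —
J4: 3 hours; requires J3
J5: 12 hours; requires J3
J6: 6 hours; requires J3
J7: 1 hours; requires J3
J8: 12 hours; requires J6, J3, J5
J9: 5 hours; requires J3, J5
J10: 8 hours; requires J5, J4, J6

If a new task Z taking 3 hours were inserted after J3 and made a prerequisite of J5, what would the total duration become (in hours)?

39

Originally the job takes 36 hours.
With Z inserted, J5 now waits for max(J3, Z).
New critical path: J3→Z→J5→J8 = 12+3+12+12 = 39 ⇒ 39 hours.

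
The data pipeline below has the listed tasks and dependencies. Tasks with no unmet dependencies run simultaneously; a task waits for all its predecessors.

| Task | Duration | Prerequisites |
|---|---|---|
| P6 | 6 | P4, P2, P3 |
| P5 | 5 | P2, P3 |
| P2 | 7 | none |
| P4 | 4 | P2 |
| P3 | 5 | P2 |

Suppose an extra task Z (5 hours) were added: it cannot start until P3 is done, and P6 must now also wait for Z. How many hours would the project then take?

23

Originally the project takes 18 hours.
With Z inserted, P6 now waits for max(P4, P2, P3, Z).
New critical path: P2→P3→Z→P6 = 7+5+5+6 = 23 ⇒ 23 hours.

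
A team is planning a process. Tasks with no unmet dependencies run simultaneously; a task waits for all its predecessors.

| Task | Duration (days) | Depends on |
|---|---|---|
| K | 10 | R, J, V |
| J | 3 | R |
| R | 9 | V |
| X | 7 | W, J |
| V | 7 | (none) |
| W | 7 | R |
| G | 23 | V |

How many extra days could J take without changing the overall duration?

1

The longest chain is V→R→W→X = 7+9+7+7 = 30; overall finish 30 days.
The longest chain containing J totals 29 days.
Float = 30 − 29 = 1.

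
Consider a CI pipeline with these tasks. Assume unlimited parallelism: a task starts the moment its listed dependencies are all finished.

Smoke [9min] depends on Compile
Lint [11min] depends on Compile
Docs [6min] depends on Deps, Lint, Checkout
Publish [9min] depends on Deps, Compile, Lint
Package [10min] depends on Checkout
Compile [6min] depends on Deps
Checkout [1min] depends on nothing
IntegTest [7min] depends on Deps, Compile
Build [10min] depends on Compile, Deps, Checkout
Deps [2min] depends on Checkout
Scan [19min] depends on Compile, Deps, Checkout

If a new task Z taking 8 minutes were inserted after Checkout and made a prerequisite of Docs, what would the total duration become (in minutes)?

Originally the schedule takes 29 minutes.
With Z inserted, Docs now waits for max(Deps, Lint, Checkout, Z).
New critical path: Checkout→Deps→Compile→Lint→Publish = 1+2+6+11+9 = 29 ⇒ 29 minutes.

29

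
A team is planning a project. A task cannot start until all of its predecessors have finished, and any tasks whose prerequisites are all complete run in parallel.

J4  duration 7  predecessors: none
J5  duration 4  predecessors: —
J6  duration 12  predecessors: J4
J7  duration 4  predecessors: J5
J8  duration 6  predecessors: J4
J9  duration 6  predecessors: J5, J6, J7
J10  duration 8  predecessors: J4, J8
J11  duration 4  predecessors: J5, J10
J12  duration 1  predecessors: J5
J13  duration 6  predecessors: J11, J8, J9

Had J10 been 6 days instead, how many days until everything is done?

31

Actual critical path: J4→J8→J10→J11→J13 = 7+6+8+4+6 = 31 ⇒ 31 days.
Since J10 is critical, the -2 change carries straight to that chain (now 29 days).
The binding chain switches to J4→J6→J9→J13 = 7+12+6+6 = 31; finish 31 days.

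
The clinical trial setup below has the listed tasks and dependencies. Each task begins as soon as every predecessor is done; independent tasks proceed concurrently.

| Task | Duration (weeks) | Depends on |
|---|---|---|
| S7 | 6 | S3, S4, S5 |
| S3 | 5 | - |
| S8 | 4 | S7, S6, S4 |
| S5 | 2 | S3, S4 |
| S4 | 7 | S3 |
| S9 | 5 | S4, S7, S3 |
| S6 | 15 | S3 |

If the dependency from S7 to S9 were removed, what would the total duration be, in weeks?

Before: longest chain S3→S4→S5→S7→S9 = 5+7+2+6+5 = 25, finish 25.
Without S7→S9, S9's earliest start moves from 20 to 12.
The longest chain is now S3→S4→S5→S7→S8 = 5+7+2+6+4 = 24, so the schedule takes 24 weeks.

24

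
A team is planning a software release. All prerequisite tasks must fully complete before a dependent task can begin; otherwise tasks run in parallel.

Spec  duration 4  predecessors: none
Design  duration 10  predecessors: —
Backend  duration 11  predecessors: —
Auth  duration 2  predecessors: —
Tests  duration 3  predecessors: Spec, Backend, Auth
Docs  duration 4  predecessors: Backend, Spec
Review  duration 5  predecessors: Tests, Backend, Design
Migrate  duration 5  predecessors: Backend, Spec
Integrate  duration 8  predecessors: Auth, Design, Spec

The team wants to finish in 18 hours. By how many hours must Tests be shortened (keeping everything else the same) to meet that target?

Current finish: 19 hours; target: 18.
Tests is on every critical path, so each hour cut from Tests cuts the finish by one (this holds down to a finish of 18).
Need 19 − 18 = 1 hour off Tests → Tests becomes 2 hours, finish becomes 18.

1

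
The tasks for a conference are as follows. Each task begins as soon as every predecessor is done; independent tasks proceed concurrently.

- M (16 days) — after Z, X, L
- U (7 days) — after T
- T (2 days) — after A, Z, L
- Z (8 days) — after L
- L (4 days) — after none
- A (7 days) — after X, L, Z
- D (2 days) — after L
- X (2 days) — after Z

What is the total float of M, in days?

0

Critical path: L→Z→X→A→T→U = 4+8+2+7+2+7 = 30, so the finish is 30 days.
Longest path through M: 30 days (earliest finish 30, latest finish 30).
Float = 30 − 30 = 0.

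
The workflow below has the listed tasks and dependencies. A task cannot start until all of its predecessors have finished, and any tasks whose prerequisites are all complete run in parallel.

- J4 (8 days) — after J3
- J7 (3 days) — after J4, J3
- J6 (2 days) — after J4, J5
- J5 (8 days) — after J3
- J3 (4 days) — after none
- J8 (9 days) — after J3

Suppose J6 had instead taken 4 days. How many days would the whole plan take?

16

Actual critical path: J3→J4→J7 = 4+8+3 = 15 ⇒ 15 days.
The longest path through J6 is only 14 days, so J6 has float 1.
Now J3→J4→J6 = 4+8+4 = 16 is longest, so the finish becomes 16 days.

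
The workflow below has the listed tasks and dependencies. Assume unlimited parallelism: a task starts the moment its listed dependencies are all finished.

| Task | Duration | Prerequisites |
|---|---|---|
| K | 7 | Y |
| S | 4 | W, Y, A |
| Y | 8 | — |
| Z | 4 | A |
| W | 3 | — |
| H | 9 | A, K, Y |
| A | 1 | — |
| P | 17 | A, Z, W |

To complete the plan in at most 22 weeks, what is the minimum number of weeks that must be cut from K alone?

2

Current finish: 24 weeks; target: 22.
K is on every critical path, so each week cut from K cuts the finish by one (this holds down to a finish of 22).
Need 24 − 22 = 2 weeks off K → K becomes 5 weeks, finish becomes 22.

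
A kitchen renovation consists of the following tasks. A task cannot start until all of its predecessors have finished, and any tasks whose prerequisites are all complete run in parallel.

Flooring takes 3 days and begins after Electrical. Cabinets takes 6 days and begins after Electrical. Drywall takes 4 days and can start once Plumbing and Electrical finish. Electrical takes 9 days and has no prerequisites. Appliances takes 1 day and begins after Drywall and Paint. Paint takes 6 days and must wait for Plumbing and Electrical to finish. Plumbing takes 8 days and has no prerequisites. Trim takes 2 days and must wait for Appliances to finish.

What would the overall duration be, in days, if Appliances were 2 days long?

Critical path before the change: Electrical→Paint→Appliances→Trim = 9+6+1+2 = 18 giving 18 days.
Since Appliances is critical, the +1 change carries straight to that chain (now 19 days).
No other chain overtakes it, so the finish is 19 days.

19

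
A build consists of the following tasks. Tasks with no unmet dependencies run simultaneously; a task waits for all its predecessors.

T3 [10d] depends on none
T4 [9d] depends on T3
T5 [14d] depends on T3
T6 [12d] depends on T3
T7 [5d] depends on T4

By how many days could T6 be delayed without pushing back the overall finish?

T3→T4→T7 = 10+9+5 = 24 sets the makespan at 24 days.
The longest chain containing T6 totals 22 days.
Slack of T6 = 12 − 10 = 2 days.

2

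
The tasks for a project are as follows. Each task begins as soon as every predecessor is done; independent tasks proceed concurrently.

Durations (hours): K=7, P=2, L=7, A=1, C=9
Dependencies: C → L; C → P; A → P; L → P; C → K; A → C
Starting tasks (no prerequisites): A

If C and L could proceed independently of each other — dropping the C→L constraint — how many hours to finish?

With the dependency in place, A→C→L→P = 1+9+7+2 = 19 sets the finish at 19 hours.
Without C→L, L's earliest start moves from 10 to 0.
After: A→C→K = 1+9+7 = 17 → 17 hours.

17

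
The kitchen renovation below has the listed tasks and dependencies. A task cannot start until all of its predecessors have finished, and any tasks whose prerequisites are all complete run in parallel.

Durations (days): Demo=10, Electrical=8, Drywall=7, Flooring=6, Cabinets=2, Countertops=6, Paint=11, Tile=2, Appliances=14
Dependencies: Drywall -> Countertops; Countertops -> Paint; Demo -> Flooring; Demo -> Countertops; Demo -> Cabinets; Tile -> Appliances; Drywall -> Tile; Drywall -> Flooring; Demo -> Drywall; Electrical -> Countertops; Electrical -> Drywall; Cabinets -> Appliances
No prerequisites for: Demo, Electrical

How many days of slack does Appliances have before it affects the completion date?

1

Demo→Drywall→Countertops→Paint = 10+7+6+11 = 34 sets the makespan at 34 days.
The longest chain containing Appliances totals 33 days.
So Appliances can slip 34 − 33 = 1 day.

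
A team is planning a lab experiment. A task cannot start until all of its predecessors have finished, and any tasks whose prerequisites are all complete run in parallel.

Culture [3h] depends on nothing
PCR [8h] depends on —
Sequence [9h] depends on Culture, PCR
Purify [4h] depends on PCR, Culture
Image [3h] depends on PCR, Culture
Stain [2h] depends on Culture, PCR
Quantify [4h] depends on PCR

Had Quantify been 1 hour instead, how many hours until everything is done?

Critical path before the change: PCR→Sequence = 8+9 = 17 giving 17 hours.
The longest path through Quantify is only 12 hours, so Quantify has float 5.
The critical path is still PCR→Sequence; finish is now 17 hours.

17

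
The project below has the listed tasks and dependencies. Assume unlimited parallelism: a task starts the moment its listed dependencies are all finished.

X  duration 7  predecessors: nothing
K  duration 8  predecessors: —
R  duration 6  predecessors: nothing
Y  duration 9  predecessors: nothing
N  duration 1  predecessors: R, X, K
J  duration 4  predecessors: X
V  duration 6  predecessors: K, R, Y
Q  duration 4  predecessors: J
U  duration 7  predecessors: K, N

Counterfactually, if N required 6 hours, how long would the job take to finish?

The binding path is K→N→U = 8+1+7 = 16; finish at 16 hours.
N is on the critical path; changing it to 6 makes that path 21 hours.
No other chain overtakes it, so the finish is 21 hours.

21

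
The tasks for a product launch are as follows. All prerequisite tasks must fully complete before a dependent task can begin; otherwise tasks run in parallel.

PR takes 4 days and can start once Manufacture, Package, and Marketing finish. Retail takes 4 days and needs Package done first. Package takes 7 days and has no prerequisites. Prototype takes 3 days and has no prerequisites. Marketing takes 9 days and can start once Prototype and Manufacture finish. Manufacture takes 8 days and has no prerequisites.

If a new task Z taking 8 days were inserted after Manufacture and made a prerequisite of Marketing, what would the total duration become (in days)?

Originally the project takes 21 days.
With Z inserted, Marketing now waits for max(Prototype, Manufacture, Z).
New critical path: Manufacture→Z→Marketing→PR = 8+8+9+4 = 29 ⇒ 29 days.

29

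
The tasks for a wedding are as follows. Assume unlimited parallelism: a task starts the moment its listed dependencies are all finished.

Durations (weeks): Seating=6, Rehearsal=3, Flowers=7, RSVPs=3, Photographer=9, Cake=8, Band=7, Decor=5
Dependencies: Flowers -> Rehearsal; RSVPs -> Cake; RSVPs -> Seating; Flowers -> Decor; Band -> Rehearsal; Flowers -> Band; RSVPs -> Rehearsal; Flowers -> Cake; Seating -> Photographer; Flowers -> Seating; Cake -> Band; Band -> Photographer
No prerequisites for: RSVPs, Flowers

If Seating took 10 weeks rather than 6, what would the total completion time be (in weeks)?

Critical path before the change: Flowers→Cake→Band→Photographer = 7+8+7+9 = 31 giving 31 weeks.
The longest path through Seating is only 22 weeks, so Seating has float 9.
No other chain overtakes it, so the finish is 31 weeks.

31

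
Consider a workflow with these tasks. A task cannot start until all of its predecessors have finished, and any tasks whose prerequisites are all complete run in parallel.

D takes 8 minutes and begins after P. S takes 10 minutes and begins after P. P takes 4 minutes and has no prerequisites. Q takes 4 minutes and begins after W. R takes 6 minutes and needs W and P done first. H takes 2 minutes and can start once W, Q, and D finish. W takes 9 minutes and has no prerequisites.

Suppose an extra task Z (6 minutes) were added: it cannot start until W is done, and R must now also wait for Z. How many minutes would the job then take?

Originally the job takes 15 minutes.
With Z inserted, R now waits for max(W, P, Z).
New critical path: W→Z→R = 9+6+6 = 21 ⇒ 21 minutes.

21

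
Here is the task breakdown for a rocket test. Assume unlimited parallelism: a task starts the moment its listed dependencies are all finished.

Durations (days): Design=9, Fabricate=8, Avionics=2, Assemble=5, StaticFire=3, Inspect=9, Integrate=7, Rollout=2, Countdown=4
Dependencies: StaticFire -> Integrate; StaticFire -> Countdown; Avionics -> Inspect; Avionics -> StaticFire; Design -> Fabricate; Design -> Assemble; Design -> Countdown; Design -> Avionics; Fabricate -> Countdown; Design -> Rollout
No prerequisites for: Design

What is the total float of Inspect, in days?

1

The longest chain is Design→Fabricate→Countdown = 9+8+4 = 21; overall finish 21 days.
Longest path through Inspect: 20 days (earliest finish 20, latest finish 21).
So Inspect can slip 21 − 20 = 1 day.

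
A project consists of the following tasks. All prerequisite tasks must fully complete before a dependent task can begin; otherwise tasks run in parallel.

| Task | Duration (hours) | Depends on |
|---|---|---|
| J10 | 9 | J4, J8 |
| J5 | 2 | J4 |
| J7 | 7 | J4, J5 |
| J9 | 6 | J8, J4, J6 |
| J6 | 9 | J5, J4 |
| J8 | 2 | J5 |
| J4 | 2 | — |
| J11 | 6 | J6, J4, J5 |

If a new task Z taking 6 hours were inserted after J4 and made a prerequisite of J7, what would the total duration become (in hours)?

19

Originally the plan takes 19 hours.
With Z inserted, J7 now waits for max(J4, J5, Z).
New critical path: J4→J5→J6→J9 = 2+2+9+6 = 19 ⇒ 19 hours.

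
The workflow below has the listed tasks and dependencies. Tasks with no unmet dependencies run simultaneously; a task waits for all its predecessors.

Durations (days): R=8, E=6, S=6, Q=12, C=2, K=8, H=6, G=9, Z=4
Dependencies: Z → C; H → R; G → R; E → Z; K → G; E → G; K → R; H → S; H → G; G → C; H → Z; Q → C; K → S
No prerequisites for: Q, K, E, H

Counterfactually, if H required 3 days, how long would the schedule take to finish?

As given, the longest chain is K→G→R = 8+9+8 = 25, so the finish is 25 days.
H has 2 days of float (longest path through it is 23).
No other chain overtakes it, so the finish is 25 days.

25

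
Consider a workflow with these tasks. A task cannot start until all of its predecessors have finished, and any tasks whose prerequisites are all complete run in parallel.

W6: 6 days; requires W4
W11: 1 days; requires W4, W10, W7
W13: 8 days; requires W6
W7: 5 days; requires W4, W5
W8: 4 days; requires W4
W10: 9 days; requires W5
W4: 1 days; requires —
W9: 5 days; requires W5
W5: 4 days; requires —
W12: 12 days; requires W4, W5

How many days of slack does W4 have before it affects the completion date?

The longest chain is W5→W12 = 4+12 = 16; overall finish 16 days.
The longest chain containing W4 totals 15 days.
So W4 can slip 2 − 1 = 1 day.

1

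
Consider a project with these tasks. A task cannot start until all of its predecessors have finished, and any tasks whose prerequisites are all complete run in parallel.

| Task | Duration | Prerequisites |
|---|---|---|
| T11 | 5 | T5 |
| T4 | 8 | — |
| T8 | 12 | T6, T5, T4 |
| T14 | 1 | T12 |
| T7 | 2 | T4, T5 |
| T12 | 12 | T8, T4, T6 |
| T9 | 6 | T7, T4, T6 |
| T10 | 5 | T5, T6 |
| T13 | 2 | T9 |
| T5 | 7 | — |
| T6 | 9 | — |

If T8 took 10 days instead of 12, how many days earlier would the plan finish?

Actual critical path: T6→T8→T12→T14 = 9+12+12+1 = 34 ⇒ 34 days.
Since T8 is critical, the -2 change carries straight to that chain (now 32 days).
That remains the longest chain; total 32 days.
Change in finish: 32 − 34 = -2 days.

2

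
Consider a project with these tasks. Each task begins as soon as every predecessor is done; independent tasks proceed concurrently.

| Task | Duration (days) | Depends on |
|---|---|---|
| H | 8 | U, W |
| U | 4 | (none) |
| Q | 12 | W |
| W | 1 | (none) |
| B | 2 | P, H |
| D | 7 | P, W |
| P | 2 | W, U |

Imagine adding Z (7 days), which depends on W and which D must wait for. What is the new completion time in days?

15

Originally the project takes 14 days.
With Z inserted, D now waits for max(P, W, Z).
New critical path: W→Z→D = 1+7+7 = 15 ⇒ 15 days.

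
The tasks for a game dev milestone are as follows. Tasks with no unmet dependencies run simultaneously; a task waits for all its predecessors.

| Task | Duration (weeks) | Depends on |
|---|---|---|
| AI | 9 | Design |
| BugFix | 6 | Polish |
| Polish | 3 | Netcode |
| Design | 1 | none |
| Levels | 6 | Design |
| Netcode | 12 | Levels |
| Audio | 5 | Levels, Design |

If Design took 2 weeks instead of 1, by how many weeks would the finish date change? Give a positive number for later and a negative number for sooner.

As given, the longest chain is Design→Levels→Netcode→Polish→BugFix = 1+6+12+3+6 = 28, so the finish is 28 weeks.
Since Design is critical, the +1 change carries straight to that chain (now 29 weeks).
The critical path is still Design→Levels→Netcode→Polish→BugFix; finish is now 29 weeks.
Change in finish: 29 − 28 = +1 weeks.

1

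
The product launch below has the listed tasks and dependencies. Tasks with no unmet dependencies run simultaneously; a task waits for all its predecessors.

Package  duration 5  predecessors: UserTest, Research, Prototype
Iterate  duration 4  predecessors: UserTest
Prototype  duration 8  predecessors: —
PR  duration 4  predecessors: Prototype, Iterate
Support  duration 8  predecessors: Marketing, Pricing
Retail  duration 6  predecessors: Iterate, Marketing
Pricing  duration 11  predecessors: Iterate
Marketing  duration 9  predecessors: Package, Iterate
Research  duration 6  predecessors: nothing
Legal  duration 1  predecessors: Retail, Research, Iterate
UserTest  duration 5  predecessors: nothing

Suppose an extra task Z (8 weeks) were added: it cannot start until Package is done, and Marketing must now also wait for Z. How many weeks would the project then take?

Originally the project takes 30 weeks.
With Z inserted, Marketing now waits for max(Package, Iterate, Z).
New critical path: Prototype→Package→Z→Marketing→Support = 8+5+8+9+8 = 38 ⇒ 38 weeks.

38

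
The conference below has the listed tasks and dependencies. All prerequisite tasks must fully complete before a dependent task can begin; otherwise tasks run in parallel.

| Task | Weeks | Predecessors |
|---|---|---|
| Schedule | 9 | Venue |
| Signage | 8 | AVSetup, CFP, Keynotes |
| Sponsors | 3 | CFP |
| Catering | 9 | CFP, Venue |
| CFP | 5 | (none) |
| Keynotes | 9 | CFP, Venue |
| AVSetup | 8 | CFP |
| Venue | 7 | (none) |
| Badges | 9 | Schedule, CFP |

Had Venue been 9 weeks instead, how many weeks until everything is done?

27

Baseline: Venue→Schedule→Badges = 7+9+9 = 25 → 25 weeks.
Venue lies on that path, so at 9 weeks the path becomes 27 weeks.
No other chain overtakes it, so the finish is 27 weeks.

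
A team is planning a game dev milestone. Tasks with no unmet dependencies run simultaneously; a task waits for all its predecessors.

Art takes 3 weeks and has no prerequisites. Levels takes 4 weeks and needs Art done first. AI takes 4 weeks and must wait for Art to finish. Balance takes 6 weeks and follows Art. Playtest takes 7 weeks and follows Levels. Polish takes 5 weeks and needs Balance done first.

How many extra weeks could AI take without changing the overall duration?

Critical path: Art→Levels→Playtest = 3+4+7 = 14, so the finish is 14 weeks.
The longest chain containing AI totals 7 weeks.
So AI can slip 14 − 7 = 7 weeks.

7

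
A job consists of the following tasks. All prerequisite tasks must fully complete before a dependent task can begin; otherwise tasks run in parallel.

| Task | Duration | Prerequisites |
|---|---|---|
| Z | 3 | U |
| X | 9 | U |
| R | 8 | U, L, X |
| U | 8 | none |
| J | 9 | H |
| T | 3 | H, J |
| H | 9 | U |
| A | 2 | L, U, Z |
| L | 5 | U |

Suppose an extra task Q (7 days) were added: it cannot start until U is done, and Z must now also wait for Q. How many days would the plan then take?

29

Originally the plan takes 29 days.
With Q inserted, Z now waits for max(U, Q).
New critical path: U→H→J→T = 8+9+9+3 = 29 ⇒ 29 days.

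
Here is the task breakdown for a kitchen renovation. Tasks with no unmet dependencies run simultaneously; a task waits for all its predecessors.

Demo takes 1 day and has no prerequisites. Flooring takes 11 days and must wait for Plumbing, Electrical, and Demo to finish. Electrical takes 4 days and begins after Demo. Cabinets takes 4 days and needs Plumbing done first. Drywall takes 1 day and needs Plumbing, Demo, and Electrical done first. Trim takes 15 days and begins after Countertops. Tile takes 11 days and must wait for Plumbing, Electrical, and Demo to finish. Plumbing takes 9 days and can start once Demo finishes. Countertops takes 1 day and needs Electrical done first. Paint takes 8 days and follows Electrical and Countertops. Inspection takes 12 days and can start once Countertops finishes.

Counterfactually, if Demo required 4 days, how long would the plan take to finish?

The binding path is Demo→Plumbing→Flooring = 1+9+11 = 21; finish at 21 days.
Demo lies on that path, so at 4 days the path becomes 24 days.
No other chain overtakes it, so the finish is 24 days.

24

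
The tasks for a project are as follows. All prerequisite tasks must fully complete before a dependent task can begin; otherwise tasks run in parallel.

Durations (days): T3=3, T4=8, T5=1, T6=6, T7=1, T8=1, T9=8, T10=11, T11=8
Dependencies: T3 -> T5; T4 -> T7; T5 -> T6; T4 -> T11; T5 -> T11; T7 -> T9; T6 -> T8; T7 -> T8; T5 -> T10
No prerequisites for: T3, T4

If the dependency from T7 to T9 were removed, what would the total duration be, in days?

Before: longest chain T4→T7→T9 = 8+1+8 = 17, finish 17.
Without T7→T9, T9's earliest start moves from 9 to 0.
After: T4→T11 = 8+8 = 16 → 16 days.

16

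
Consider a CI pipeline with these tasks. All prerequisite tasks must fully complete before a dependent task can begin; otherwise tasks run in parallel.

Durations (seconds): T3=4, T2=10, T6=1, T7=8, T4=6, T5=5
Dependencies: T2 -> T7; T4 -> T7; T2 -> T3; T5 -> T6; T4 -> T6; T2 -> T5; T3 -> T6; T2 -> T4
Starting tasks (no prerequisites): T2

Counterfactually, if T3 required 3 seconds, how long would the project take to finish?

24

Critical path before the change: T2→T4→T7 = 10+6+8 = 24 giving 24 seconds.
T3 is off the critical path — its longest chain is 15 seconds, giving 9 of slack.
No other chain overtakes it, so the finish is 24 seconds.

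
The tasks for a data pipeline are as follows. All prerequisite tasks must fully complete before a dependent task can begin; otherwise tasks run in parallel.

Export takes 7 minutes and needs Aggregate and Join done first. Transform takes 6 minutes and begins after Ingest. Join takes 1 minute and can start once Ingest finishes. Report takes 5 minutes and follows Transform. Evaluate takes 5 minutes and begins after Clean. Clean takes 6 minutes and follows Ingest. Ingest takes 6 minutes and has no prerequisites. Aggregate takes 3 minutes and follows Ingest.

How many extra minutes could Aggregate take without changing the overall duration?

Ingest→Clean→Evaluate = 6+6+5 = 17 sets the makespan at 17 minutes.
Aggregate finishes as early as 9 and must finish by 10.
Float = 17 − 16 = 1.

1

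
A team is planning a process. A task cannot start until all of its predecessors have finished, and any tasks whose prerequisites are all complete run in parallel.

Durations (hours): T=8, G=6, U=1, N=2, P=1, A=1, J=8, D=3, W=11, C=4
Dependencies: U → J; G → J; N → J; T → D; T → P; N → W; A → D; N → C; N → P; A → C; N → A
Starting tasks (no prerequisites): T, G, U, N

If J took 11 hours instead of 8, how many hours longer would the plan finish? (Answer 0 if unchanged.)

Baseline: G→J = 6+8 = 14 → 14 hours.
J is on the critical path; changing it to 11 makes that path 17 hours.
The critical path is still G→J; finish is now 17 hours.
Change in finish: 17 − 14 = +3 hours.

3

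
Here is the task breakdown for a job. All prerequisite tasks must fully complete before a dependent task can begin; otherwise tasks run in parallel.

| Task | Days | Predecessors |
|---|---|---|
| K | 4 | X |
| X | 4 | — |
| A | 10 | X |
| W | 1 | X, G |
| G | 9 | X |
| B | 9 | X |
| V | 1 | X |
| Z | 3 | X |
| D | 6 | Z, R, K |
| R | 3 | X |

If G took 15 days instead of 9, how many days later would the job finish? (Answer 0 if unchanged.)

The binding path is X→G→W = 4+9+1 = 14; finish at 14 days.
Since G is critical, the +6 change carries straight to that chain (now 20 days).
The critical path is still X→G→W; finish is now 20 days.
Change in finish: 20 − 14 = +6 days.

6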